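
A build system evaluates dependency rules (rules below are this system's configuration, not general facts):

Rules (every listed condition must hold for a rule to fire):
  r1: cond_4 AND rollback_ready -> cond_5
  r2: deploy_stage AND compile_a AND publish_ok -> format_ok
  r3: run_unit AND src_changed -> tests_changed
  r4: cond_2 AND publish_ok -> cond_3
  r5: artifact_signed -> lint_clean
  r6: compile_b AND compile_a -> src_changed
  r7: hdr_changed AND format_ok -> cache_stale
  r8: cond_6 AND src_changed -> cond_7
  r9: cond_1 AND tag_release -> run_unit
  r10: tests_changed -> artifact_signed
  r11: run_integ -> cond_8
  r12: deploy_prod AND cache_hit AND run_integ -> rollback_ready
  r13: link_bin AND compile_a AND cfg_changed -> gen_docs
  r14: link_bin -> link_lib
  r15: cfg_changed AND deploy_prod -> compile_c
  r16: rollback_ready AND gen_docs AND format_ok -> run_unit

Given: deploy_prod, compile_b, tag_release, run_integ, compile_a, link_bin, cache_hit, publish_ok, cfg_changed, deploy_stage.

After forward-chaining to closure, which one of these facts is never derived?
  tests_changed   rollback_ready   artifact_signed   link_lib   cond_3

Round 1: r2 [deploy_stage AND compile_a AND publish_ok -> format_ok]; r6 [compile_b AND compile_a -> src_changed]; r11 [run_integ -> cond_8]; r12 [deploy_prod AND cache_hit AND run_integ -> rollback_ready]; r13 [link_bin AND compile_a AND cfg_changed -> gen_docs]; r14 [link_bin -> link_lib]; r15 [cfg_changed AND deploy_prod -> compile_c]. New: format_ok, src_changed, cond_8, rollback_ready, gen_docs, link_lib, compile_c.
Round 2: r16 [rollback_ready AND gen_docs AND format_ok -> run_unit]. New: run_unit.
Round 3: r3 [run_unit AND src_changed -> tests_changed]. New: tests_changed.
Round 4: r10 [tests_changed -> artifact_signed]. New: artifact_signed.
Round 5: r5 [artifact_signed -> lint_clean]. New: lint_clean.
Derived: link_lib (round 1), artifact_signed (round 4), rollback_ready (round 1), tests_changed (round 3). cond_3 never appears in any round.

cond_3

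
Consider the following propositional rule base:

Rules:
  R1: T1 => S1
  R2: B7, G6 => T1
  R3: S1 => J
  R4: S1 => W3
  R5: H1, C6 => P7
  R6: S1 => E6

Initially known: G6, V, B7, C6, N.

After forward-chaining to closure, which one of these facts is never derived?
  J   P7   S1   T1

P7

[1] R2 [B7, G6 => T1]. ⇒ new: T1.
[2] R1 [T1 => S1]. ⇒ new: S1.
[3] R3 [S1 => J]; R4 [S1 => W3]; R6 [S1 => E6]. ⇒ new: J, W3, E6.
Derived: J (round 3), S1 (round 2), T1 (round 1). P7 never appears in any round.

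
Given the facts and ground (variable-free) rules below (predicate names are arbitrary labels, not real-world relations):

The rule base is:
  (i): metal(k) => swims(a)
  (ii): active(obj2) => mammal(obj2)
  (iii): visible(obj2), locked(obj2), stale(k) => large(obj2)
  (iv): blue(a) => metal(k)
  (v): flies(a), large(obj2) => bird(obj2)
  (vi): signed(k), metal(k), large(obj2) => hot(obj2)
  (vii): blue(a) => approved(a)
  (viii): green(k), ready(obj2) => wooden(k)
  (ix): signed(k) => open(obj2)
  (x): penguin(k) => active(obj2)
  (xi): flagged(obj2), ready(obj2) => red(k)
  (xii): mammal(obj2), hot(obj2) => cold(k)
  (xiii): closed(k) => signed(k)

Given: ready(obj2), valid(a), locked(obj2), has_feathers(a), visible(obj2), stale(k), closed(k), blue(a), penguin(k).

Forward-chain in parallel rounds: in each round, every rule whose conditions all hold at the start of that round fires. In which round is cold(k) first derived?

Round 1: (iii) [visible(obj2), locked(obj2), stale(k) => large(obj2)]; (iv) [blue(a) => metal(k)]; (vii) [blue(a) => approved(a)]; (x) [penguin(k) => active(obj2)]; (xiii) [closed(k) => signed(k)]. New: large(obj2), metal(k), approved(a), active(obj2), signed(k).
Round 2: (i) [metal(k) => swims(a)]; (ii) [active(obj2) => mammal(obj2)]; (vi) [signed(k), metal(k), large(obj2) => hot(obj2)]; (ix) [signed(k) => open(obj2)]. New: swims(a), mammal(obj2), hot(obj2), open(obj2).
Round 3: (xii) [mammal(obj2), hot(obj2) => cold(k)]. New: cold(k).
cold(k) first appears in round 3.

3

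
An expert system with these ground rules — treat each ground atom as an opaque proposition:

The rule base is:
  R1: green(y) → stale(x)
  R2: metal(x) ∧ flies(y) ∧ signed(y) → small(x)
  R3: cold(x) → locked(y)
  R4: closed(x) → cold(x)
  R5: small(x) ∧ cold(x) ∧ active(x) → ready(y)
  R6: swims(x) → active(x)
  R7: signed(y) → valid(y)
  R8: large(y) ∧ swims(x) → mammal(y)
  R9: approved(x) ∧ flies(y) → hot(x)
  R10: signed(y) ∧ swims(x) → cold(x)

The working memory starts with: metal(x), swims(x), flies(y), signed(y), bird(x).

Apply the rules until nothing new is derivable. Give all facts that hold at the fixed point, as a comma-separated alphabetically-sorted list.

active(x), bird(x), cold(x), flies(y), locked(y), metal(x), ready(y), signed(y), small(x), swims(x), valid(y)

Round 1: R2 [metal(x) ∧ flies(y) ∧ signed(y) → small(x)]; R6 [swims(x) → active(x)]; R7 [signed(y) → valid(y)]; R10 [signed(y) ∧ swims(x) → cold(x)]. Adds small(x), active(x), valid(y), cold(x).
Round 2: R3 [cold(x) → locked(y)]; R5 [small(x) ∧ cold(x) ∧ active(x) → ready(y)]. Adds locked(y), ready(y).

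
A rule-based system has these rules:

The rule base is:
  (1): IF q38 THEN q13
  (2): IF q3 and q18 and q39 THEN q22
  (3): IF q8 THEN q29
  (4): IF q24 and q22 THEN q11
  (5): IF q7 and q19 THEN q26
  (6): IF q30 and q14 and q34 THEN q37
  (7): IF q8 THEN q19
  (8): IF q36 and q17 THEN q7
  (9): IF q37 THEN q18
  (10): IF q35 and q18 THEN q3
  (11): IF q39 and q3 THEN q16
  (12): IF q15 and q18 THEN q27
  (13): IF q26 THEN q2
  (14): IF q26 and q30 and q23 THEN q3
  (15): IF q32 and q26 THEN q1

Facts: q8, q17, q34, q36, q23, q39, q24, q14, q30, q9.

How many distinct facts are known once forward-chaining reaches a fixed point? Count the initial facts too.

Round 1 fires (3), (6), (7), (8), giving q29, q37, q19, q7.
Round 2 fires (5), (9), giving q26, q18.
Round 3 fires (13), (14), giving q2, q3.
Round 4 fires (2), (11), giving q22, q16.
Round 5 fires (4), giving q11.
Closure: {q11, q14, q16, q17, q18, q19, q2, q22, q23, q24, q26, q29, q3, q30, q34, q36, q37, q39, q7, q8, q9} — 21 facts.

21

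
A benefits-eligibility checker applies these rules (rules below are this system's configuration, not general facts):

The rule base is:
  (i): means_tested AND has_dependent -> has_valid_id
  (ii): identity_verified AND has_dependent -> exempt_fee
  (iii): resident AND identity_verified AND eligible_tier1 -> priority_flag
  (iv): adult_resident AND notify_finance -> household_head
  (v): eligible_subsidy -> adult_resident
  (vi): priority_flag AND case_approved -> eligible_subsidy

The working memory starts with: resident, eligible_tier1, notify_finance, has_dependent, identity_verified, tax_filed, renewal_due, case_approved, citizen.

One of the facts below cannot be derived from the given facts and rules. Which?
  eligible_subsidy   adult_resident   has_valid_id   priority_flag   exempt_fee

has_valid_id

[1] (ii) [identity_verified AND has_dependent -> exempt_fee]; (iii) [resident AND identity_verified AND eligible_tier1 -> priority_flag]. ⇒ new: exempt_fee, priority_flag.
[2] (vi) [priority_flag AND case_approved -> eligible_subsidy]. ⇒ new: eligible_subsidy.
[3] (v) [eligible_subsidy -> adult_resident]. ⇒ new: adult_resident.
[4] (iv) [adult_resident AND notify_finance -> household_head]. ⇒ new: household_head.
Derived: priority_flag (round 1), exempt_fee (round 1), adult_resident (round 3), eligible_subsidy (round 2). has_valid_id never appears in any round.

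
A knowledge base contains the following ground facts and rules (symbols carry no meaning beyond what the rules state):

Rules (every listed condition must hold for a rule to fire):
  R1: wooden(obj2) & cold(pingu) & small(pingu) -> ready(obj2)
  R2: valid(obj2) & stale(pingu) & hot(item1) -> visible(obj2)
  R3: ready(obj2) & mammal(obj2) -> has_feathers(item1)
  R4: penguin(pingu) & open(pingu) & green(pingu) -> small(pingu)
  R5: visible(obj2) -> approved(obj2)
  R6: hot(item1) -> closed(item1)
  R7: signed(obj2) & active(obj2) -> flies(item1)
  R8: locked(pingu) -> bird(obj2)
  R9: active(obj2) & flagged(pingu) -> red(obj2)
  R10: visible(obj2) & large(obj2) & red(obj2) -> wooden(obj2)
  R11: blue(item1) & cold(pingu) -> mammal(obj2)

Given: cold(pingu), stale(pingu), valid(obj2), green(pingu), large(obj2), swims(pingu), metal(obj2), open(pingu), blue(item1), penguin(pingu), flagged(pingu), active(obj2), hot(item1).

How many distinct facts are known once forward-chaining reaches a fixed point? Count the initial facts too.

Round 1 fires R2, R4, R6, R9, R11, giving visible(obj2), small(pingu), closed(item1), red(obj2), mammal(obj2).
Round 2 fires R5, R10, giving approved(obj2), wooden(obj2).
Round 3 fires R1, giving ready(obj2).
Round 4 fires R3, giving has_feathers(item1).
Closure: {active(obj2), approved(obj2), blue(item1), closed(item1), cold(pingu), flagged(pingu), green(pingu), has_feathers(item1), hot(item1), large(obj2), mammal(obj2), metal(obj2), open(pingu), penguin(pingu), ready(obj2), red(obj2), small(pingu), stale(pingu), swims(pingu), valid(obj2), visible(obj2), wooden(obj2)} — 22 facts.

22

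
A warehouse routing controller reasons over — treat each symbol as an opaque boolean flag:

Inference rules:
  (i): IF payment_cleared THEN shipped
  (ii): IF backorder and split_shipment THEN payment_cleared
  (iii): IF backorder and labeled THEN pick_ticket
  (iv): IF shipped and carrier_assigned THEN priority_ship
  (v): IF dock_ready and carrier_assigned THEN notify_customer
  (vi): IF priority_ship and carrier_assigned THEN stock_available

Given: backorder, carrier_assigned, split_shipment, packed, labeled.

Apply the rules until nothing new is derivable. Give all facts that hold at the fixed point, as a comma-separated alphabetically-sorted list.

Round 1 fires (ii), (iii), giving payment_cleared, pick_ticket.
Round 2 fires (i), giving shipped.
Round 3 fires (iv), giving priority_ship.
Round 4 fires (vi), giving stock_available.

backorder, carrier_assigned, labeled, packed, payment_cleared, pick_ticket, priority_ship, shipped, split_shipment, stock_available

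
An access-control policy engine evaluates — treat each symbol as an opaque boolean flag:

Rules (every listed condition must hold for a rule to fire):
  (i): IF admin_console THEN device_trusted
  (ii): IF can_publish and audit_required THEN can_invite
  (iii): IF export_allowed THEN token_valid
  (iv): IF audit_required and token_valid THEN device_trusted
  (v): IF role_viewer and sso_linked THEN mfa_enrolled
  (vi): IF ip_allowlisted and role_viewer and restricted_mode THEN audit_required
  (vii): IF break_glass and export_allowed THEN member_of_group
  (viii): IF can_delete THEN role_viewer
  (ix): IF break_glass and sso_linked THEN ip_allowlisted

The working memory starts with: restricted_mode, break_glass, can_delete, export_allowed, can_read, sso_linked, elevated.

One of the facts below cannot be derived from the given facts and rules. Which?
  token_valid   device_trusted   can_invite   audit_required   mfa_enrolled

can_invite

Round 1 fires (iii), (vii), (viii), (ix), giving token_valid, member_of_group, role_viewer, ip_allowlisted.
Round 2 fires (v), (vi), giving mfa_enrolled, audit_required.
Round 3 fires (iv), giving device_trusted.
Derived: audit_required (round 2), mfa_enrolled (round 2), token_valid (round 1), device_trusted (round 3). can_invite never appears in any round.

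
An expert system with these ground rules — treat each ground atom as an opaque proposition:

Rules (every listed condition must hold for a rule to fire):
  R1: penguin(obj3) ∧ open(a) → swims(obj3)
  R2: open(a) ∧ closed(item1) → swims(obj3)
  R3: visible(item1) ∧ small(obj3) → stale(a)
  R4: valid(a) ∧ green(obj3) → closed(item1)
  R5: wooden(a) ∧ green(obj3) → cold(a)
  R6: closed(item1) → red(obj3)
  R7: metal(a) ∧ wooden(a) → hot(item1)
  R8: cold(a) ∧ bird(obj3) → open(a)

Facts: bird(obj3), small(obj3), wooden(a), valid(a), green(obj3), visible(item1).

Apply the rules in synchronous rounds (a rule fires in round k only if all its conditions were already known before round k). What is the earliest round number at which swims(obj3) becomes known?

Round 1 — R3, R4, R5, derive stale(a), closed(item1), cold(a).
Round 2 — R6, R8, derive red(obj3), open(a).
Round 3 — R2, derive swims(obj3).
swims(obj3) first appears in round 3.

3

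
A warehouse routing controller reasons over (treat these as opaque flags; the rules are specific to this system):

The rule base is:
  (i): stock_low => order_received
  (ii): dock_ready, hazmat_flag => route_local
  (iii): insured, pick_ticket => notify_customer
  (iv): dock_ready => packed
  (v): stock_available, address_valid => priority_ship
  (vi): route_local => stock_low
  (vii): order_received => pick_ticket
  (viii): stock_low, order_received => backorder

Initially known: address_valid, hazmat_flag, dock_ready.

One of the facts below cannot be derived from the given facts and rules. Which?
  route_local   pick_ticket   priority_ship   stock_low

[1] (ii) [dock_ready, hazmat_flag => route_local]; (iv) [dock_ready => packed]. ⇒ new: route_local, packed.
[2] (vi) [route_local => stock_low]. ⇒ new: stock_low.
[3] (i) [stock_low => order_received]. ⇒ new: order_received.
[4] (vii) [order_received => pick_ticket]; (viii) [stock_low, order_received => backorder]. ⇒ new: pick_ticket, backorder.
Derived: pick_ticket (round 4), stock_low (round 2), route_local (round 1). priority_ship never appears in any round.

priority_ship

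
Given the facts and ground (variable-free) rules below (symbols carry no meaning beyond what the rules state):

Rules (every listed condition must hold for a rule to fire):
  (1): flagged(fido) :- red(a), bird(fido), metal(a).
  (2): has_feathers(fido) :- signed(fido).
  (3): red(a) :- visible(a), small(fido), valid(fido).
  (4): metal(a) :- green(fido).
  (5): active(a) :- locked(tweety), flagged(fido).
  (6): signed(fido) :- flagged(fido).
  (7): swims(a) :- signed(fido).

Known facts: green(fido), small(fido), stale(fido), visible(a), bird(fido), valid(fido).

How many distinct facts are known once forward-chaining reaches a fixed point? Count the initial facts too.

12

Round 1 fires (3), (4), giving red(a), metal(a).
Round 2 fires (1), giving flagged(fido).
Round 3 fires (6), giving signed(fido).
Round 4 fires (2), (7), giving has_feathers(fido), swims(a).
Closure: {bird(fido), flagged(fido), green(fido), has_feathers(fido), metal(a), red(a), signed(fido), small(fido), stale(fido), swims(a), valid(fido), visible(a)} — 12 facts.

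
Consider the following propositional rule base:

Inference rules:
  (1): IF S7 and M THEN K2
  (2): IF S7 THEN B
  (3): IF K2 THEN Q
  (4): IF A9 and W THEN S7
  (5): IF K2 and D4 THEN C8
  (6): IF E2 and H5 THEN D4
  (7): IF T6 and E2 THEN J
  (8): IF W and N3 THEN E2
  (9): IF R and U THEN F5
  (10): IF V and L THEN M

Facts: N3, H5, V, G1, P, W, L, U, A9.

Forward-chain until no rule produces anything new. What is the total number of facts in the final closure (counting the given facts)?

Round 1 — (4), (8), (10), derive S7, E2, M.
Round 2 — (1), (2), (6), derive K2, B, D4.
Round 3 — (3), (5), derive Q, C8.
Closure: {A9, B, C8, D4, E2, G1, H5, K2, L, M, N3, P, Q, S7, U, V, W} — 17 facts.

17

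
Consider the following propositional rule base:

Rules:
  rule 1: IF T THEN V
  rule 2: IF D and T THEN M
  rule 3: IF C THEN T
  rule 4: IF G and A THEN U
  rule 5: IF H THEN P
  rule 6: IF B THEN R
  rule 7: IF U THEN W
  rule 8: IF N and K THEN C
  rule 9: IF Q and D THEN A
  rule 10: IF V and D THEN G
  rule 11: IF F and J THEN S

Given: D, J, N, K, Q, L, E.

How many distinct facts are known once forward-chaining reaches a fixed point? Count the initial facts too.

15

Round 1: rule 8 [IF N and K THEN C]; rule 9 [IF Q and D THEN A]. Adds C, A.
Round 2: rule 3 [IF C THEN T]. Adds T.
Round 3: rule 1 [IF T THEN V]; rule 2 [IF D and T THEN M]. Adds V, M.
Round 4: rule 10 [IF V and D THEN G]. Adds G.
Round 5: rule 4 [IF G and A THEN U]. Adds U.
Round 6: rule 7 [IF U THEN W]. Adds W.
Closure: {A, C, D, E, G, J, K, L, M, N, Q, T, U, V, W} — 15 facts.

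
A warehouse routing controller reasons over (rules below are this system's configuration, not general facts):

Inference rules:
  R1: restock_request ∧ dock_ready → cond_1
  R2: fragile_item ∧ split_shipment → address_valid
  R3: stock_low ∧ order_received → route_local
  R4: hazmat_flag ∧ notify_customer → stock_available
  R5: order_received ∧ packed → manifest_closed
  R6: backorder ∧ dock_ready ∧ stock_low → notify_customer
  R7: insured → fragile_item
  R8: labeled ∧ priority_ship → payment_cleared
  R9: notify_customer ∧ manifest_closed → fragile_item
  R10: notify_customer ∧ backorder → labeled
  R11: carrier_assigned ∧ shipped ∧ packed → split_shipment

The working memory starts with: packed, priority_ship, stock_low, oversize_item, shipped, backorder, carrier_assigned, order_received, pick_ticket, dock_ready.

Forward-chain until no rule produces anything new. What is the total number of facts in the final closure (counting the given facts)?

18

Round 1: R3 [stock_low ∧ order_received → route_local]; R5 [order_received ∧ packed → manifest_closed]; R6 [backorder ∧ dock_ready ∧ stock_low → notify_customer]; R11 [carrier_assigned ∧ shipped ∧ packed → split_shipment]. Adds route_local, manifest_closed, notify_customer, split_shipment.
Round 2: R9 [notify_customer ∧ manifest_closed → fragile_item]; R10 [notify_customer ∧ backorder → labeled]. Adds fragile_item, labeled.
Round 3: R2 [fragile_item ∧ split_shipment → address_valid]; R8 [labeled ∧ priority_ship → payment_cleared]. Adds address_valid, payment_cleared.
Closure: {address_valid, backorder, carrier_assigned, dock_ready, fragile_item, labeled, manifest_closed, notify_customer, order_received, oversize_item, packed, payment_cleared, pick_ticket, priority_ship, route_local, shipped, split_shipment, stock_low} — 18 facts.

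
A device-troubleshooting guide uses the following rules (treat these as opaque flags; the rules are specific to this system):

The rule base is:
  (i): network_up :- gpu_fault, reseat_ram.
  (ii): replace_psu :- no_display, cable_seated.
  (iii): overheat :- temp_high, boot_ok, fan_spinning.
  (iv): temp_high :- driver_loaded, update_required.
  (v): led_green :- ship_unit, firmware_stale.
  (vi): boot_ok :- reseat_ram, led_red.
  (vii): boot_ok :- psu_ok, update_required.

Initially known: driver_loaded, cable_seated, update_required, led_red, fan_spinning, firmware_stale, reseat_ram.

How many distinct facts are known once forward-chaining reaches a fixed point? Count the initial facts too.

10

Round 1: (iv) [temp_high :- driver_loaded, update_required.]; (vi) [boot_ok :- reseat_ram, led_red.]. Adds temp_high, boot_ok.
Round 2: (iii) [overheat :- temp_high, boot_ok, fan_spinning.]. Adds overheat.
Closure: {boot_ok, cable_seated, driver_loaded, fan_spinning, firmware_stale, led_red, overheat, reseat_ram, temp_high, update_required} — 10 facts.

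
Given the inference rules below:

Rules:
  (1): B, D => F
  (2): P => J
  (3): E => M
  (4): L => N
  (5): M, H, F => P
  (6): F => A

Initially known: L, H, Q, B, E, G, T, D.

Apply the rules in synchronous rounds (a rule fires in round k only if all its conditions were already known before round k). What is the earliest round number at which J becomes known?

Round 1 fires (1), (3), (4), giving F, M, N.
Round 2 fires (5), (6), giving P, A.
Round 3 fires (2), giving J.
J first appears in round 3.

3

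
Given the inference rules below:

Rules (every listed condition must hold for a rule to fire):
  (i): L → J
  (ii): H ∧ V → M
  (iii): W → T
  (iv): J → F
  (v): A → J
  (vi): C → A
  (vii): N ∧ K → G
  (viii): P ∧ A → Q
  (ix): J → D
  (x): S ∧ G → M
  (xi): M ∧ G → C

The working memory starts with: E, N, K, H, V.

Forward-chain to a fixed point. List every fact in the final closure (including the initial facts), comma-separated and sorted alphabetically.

Round 1 fires (ii), (vii), giving M, G.
Round 2 fires (xi), giving C.
Round 3 fires (vi), giving A.
Round 4 fires (v), giving J.
Round 5 fires (iv), (ix), giving F, D.

A, C, D, E, F, G, H, J, K, M, N, V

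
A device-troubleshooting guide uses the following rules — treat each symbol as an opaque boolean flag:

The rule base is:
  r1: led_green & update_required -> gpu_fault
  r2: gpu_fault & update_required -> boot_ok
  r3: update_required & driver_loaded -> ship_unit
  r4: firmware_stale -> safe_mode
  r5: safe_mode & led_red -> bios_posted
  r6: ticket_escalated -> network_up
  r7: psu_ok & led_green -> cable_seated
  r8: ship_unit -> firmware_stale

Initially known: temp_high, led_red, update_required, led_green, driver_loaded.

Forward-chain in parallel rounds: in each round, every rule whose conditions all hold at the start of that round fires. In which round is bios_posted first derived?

Round 1: r1 [led_green & update_required -> gpu_fault]; r3 [update_required & driver_loaded -> ship_unit]. Adds gpu_fault, ship_unit.
Round 2: r2 [gpu_fault & update_required -> boot_ok]; r8 [ship_unit -> firmware_stale]. Adds boot_ok, firmware_stale.
Round 3: r4 [firmware_stale -> safe_mode]. Adds safe_mode.
Round 4: r5 [safe_mode & led_red -> bios_posted]. Adds bios_posted.
bios_posted first appears in round 4.

4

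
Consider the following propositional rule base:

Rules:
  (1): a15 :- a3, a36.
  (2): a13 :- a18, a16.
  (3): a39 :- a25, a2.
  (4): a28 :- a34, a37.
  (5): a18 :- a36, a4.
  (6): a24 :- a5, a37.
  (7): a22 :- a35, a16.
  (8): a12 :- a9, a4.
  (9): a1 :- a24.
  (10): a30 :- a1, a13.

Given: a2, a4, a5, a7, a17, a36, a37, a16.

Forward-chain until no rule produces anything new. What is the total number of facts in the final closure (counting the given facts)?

[1] (5) [a18 :- a36, a4.]; (6) [a24 :- a5, a37.]. ⇒ new: a18, a24.
[2] (2) [a13 :- a18, a16.]; (9) [a1 :- a24.]. ⇒ new: a13, a1.
[3] (10) [a30 :- a1, a13.]. ⇒ new: a30.
Closure: {a1, a13, a16, a17, a18, a2, a24, a30, a36, a37, a4, a5, a7} — 13 facts.

13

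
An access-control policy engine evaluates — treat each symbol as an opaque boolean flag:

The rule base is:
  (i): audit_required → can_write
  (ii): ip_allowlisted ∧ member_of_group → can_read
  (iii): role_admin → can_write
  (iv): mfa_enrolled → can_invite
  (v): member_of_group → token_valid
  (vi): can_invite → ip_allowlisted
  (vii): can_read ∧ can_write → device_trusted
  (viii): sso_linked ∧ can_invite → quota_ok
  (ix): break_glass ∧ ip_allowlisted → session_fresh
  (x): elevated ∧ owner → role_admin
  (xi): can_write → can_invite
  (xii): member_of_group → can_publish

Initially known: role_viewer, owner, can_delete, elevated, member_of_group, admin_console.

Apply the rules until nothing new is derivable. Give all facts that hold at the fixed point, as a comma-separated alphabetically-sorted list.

[1] (v) [member_of_group → token_valid]; (x) [elevated ∧ owner → role_admin]; (xii) [member_of_group → can_publish]. ⇒ new: token_valid, role_admin, can_publish.
[2] (iii) [role_admin → can_write]. ⇒ new: can_write.
[3] (xi) [can_write → can_invite]. ⇒ new: can_invite.
[4] (vi) [can_invite → ip_allowlisted]. ⇒ new: ip_allowlisted.
[5] (ii) [ip_allowlisted ∧ member_of_group → can_read]. ⇒ new: can_read.
[6] (vii) [can_read ∧ can_write → device_trusted]. ⇒ new: device_trusted.

admin_console, can_delete, can_invite, can_publish, can_read, can_write, device_trusted, elevated, ip_allowlisted, member_of_group, owner, role_admin, role_viewer, token_valid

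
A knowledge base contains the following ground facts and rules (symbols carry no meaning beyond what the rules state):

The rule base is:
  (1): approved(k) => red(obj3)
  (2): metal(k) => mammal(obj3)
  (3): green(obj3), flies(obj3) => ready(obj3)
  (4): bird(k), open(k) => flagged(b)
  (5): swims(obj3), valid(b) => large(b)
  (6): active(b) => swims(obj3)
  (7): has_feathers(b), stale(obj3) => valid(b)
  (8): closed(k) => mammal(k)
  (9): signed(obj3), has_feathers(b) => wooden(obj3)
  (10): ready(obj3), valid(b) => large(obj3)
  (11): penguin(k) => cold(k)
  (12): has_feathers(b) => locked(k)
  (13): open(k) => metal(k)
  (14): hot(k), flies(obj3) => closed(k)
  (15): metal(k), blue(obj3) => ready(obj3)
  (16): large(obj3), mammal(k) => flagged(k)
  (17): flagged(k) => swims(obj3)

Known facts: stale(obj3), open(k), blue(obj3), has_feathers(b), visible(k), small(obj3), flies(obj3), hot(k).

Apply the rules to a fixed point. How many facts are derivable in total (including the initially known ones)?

19

[1] (7) [has_feathers(b), stale(obj3) => valid(b)]; (12) [has_feathers(b) => locked(k)]; (13) [open(k) => metal(k)]; (14) [hot(k), flies(obj3) => closed(k)]. ⇒ new: valid(b), locked(k), metal(k), closed(k).
[2] (2) [metal(k) => mammal(obj3)]; (8) [closed(k) => mammal(k)]; (15) [metal(k), blue(obj3) => ready(obj3)]. ⇒ new: mammal(obj3), mammal(k), ready(obj3).
[3] (10) [ready(obj3), valid(b) => large(obj3)]. ⇒ new: large(obj3).
[4] (16) [large(obj3), mammal(k) => flagged(k)]. ⇒ new: flagged(k).
[5] (17) [flagged(k) => swims(obj3)]. ⇒ new: swims(obj3).
[6] (5) [swims(obj3), valid(b) => large(b)]. ⇒ new: large(b).
Closure: {blue(obj3), closed(k), flagged(k), flies(obj3), has_feathers(b), hot(k), large(b), large(obj3), locked(k), mammal(k), mammal(obj3), metal(k), open(k), ready(obj3), small(obj3), stale(obj3), swims(obj3), valid(b), visible(k)} — 19 facts.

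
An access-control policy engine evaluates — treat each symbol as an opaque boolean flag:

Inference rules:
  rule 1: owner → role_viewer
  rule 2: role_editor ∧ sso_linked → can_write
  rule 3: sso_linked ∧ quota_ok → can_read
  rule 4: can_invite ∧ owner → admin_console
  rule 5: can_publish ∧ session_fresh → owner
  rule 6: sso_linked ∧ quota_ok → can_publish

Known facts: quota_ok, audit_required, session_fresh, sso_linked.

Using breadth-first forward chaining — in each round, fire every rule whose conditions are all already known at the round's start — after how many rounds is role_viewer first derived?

3

Round 1: rule 3 [sso_linked ∧ quota_ok → can_read]; rule 6 [sso_linked ∧ quota_ok → can_publish]. Adds can_read, can_publish.
Round 2: rule 5 [can_publish ∧ session_fresh → owner]. Adds owner.
Round 3: rule 1 [owner → role_viewer]. Adds role_viewer.
role_viewer first appears in round 3.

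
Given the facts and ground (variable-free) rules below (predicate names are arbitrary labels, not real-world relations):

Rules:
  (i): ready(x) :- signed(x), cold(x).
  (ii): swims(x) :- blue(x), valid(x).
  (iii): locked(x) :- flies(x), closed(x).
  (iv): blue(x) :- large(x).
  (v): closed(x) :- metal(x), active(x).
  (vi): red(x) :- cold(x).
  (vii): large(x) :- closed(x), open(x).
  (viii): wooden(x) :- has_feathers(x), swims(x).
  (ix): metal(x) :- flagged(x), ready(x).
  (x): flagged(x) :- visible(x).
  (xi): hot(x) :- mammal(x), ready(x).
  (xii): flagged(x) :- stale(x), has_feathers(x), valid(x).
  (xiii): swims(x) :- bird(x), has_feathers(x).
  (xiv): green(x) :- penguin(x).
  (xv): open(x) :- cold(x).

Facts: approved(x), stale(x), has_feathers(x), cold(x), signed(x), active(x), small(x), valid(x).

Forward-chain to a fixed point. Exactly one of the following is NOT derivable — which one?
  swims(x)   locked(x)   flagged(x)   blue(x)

Round 1 fires (i), (vi), (xii), (xv), giving ready(x), red(x), flagged(x), open(x).
Round 2 fires (ix), giving metal(x).
Round 3 fires (v), giving closed(x).
Round 4 fires (vii), giving large(x).
Round 5 fires (iv), giving blue(x).
Round 6 fires (ii), giving swims(x).
Round 7 fires (viii), giving wooden(x).
Derived: blue(x) (round 5), flagged(x) (round 1), swims(x) (round 6). locked(x) never appears in any round.

locked(x)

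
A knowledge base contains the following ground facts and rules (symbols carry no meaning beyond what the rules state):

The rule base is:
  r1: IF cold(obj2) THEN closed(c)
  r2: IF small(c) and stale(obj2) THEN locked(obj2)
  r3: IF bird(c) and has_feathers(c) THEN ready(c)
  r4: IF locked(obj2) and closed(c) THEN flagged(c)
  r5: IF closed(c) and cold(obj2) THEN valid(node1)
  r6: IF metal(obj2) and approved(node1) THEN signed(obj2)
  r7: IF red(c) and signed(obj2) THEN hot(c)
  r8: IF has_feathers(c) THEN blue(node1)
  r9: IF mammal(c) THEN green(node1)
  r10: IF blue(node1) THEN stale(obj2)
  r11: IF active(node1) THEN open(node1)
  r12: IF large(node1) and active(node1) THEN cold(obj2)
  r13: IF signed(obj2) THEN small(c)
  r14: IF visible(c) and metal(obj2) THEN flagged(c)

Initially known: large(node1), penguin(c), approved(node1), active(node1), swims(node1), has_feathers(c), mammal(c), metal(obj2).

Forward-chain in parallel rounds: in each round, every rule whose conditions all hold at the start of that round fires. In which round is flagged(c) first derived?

4

[1] r6 [IF metal(obj2) and approved(node1) THEN signed(obj2)]; r8 [IF has_feathers(c) THEN blue(node1)]; r9 [IF mammal(c) THEN green(node1)]; r11 [IF active(node1) THEN open(node1)]; r12 [IF large(node1) and active(node1) THEN cold(obj2)]. ⇒ new: signed(obj2), blue(node1), green(node1), open(node1), cold(obj2).
[2] r1 [IF cold(obj2) THEN closed(c)]; r10 [IF blue(node1) THEN stale(obj2)]; r13 [IF signed(obj2) THEN small(c)]. ⇒ new: closed(c), stale(obj2), small(c).
[3] r2 [IF small(c) and stale(obj2) THEN locked(obj2)]; r5 [IF closed(c) and cold(obj2) THEN valid(node1)]. ⇒ new: locked(obj2), valid(node1).
[4] r4 [IF locked(obj2) and closed(c) THEN flagged(c)]. ⇒ new: flagged(c).
flagged(c) first appears in round 4.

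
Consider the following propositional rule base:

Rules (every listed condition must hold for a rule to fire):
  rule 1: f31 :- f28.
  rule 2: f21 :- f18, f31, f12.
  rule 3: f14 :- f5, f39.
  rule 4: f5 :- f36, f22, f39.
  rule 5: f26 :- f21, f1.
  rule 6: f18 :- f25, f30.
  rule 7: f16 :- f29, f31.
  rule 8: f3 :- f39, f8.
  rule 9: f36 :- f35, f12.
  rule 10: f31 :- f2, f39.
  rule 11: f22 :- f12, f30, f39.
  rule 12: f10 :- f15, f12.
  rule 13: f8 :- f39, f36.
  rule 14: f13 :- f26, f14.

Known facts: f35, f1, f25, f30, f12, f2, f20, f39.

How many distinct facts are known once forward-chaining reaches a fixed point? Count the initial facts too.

[1] rule 6 [f18 :- f25, f30.]; rule 9 [f36 :- f35, f12.]; rule 10 [f31 :- f2, f39.]; rule 11 [f22 :- f12, f30, f39.]. ⇒ new: f18, f36, f31, f22.
[2] rule 2 [f21 :- f18, f31, f12.]; rule 4 [f5 :- f36, f22, f39.]; rule 13 [f8 :- f39, f36.]. ⇒ new: f21, f5, f8.
[3] rule 3 [f14 :- f5, f39.]; rule 5 [f26 :- f21, f1.]; rule 8 [f3 :- f39, f8.]. ⇒ new: f14, f26, f3.
[4] rule 14 [f13 :- f26, f14.]. ⇒ new: f13.
Closure: {f1, f12, f13, f14, f18, f2, f20, f21, f22, f25, f26, f3, f30, f31, f35, f36, f39, f5, f8} — 19 facts.

19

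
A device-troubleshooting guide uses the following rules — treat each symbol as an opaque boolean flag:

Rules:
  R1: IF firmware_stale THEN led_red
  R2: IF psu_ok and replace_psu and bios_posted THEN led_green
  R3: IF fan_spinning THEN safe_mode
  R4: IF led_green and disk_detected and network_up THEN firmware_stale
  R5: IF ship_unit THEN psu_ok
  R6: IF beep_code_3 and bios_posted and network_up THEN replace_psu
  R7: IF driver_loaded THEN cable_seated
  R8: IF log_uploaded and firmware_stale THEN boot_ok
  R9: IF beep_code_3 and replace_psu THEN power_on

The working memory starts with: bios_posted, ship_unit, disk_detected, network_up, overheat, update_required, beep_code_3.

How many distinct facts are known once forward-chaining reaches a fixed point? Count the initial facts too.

[1] R5 [IF ship_unit THEN psu_ok]; R6 [IF beep_code_3 and bios_posted and network_up THEN replace_psu]. ⇒ new: psu_ok, replace_psu.
[2] R2 [IF psu_ok and replace_psu and bios_posted THEN led_green]; R9 [IF beep_code_3 and replace_psu THEN power_on]. ⇒ new: led_green, power_on.
[3] R4 [IF led_green and disk_detected and network_up THEN firmware_stale]. ⇒ new: firmware_stale.
[4] R1 [IF firmware_stale THEN led_red]. ⇒ new: led_red.
Closure: {beep_code_3, bios_posted, disk_detected, firmware_stale, led_green, led_red, network_up, overheat, power_on, psu_ok, replace_psu, ship_unit, update_required} — 13 facts.

13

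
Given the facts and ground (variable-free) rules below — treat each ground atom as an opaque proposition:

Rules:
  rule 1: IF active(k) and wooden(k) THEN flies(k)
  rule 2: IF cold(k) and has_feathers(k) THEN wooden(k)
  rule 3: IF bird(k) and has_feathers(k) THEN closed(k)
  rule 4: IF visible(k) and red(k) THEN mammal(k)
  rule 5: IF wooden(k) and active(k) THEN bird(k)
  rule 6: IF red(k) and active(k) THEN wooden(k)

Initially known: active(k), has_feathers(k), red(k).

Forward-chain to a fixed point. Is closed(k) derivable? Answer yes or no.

Round 1 fires rule 6, giving wooden(k).
Round 2 fires rule 1, rule 5, giving flies(k), bird(k).
Round 3 fires rule 3, giving closed(k).
closed(k) appears in round 3, so it is derivable.

yes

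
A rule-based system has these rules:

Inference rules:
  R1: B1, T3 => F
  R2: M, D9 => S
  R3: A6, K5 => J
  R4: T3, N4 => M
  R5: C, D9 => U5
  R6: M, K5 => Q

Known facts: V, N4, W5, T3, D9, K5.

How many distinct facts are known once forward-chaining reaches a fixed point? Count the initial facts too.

9

[1] R4 [T3, N4 => M]. ⇒ new: M.
[2] R2 [M, D9 => S]; R6 [M, K5 => Q]. ⇒ new: S, Q.
Closure: {D9, K5, M, N4, Q, S, T3, V, W5} — 9 facts.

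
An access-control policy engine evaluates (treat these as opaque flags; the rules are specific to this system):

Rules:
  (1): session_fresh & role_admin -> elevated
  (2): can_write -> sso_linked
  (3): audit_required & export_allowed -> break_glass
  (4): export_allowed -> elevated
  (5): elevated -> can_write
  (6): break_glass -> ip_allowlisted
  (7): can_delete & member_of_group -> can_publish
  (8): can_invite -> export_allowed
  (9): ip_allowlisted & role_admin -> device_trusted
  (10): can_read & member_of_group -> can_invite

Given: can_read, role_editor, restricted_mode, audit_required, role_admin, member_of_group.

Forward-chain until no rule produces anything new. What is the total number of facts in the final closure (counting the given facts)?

14

Round 1: (10) [can_read & member_of_group -> can_invite]. New: can_invite.
Round 2: (8) [can_invite -> export_allowed]. New: export_allowed.
Round 3: (3) [audit_required & export_allowed -> break_glass]; (4) [export_allowed -> elevated]. New: break_glass, elevated.
Round 4: (5) [elevated -> can_write]; (6) [break_glass -> ip_allowlisted]. New: can_write, ip_allowlisted.
Round 5: (2) [can_write -> sso_linked]; (9) [ip_allowlisted & role_admin -> device_trusted]. New: sso_linked, device_trusted.
Closure: {audit_required, break_glass, can_invite, can_read, can_write, device_trusted, elevated, export_allowed, ip_allowlisted, member_of_group, restricted_mode, role_admin, role_editor, sso_linked} — 14 facts.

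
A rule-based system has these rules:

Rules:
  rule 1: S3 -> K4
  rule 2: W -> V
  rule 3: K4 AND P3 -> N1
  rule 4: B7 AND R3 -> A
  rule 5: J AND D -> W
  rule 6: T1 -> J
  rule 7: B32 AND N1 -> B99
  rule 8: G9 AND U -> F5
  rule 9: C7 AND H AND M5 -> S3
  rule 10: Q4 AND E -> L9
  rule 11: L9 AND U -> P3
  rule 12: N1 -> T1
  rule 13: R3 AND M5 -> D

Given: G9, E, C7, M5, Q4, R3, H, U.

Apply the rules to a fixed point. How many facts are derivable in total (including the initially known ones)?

Round 1: rule 8 [G9 AND U -> F5]; rule 9 [C7 AND H AND M5 -> S3]; rule 10 [Q4 AND E -> L9]; rule 13 [R3 AND M5 -> D]. New: F5, S3, L9, D.
Round 2: rule 1 [S3 -> K4]; rule 11 [L9 AND U -> P3]. New: K4, P3.
Round 3: rule 3 [K4 AND P3 -> N1]. New: N1.
Round 4: rule 12 [N1 -> T1]. New: T1.
Round 5: rule 6 [T1 -> J]. New: J.
Round 6: rule 5 [J AND D -> W]. New: W.
Round 7: rule 2 [W -> V]. New: V.
Closure: {C7, D, E, F5, G9, H, J, K4, L9, M5, N1, P3, Q4, R3, S3, T1, U, V, W} — 19 facts.

19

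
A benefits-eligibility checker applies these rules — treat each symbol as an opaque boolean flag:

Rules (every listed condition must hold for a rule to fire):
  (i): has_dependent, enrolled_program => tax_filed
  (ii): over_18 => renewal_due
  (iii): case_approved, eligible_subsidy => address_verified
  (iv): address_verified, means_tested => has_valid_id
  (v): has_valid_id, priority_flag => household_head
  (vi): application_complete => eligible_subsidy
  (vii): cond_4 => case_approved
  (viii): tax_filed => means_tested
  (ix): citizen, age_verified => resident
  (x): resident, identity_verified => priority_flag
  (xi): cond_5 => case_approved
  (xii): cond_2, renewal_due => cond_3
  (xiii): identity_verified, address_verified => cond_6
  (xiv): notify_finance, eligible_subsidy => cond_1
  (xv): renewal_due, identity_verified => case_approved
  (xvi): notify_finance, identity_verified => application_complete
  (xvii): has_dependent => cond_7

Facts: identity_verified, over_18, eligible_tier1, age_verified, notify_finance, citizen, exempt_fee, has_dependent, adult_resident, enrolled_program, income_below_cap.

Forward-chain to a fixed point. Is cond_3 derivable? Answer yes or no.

Round 1: (i) [has_dependent, enrolled_program => tax_filed]; (ii) [over_18 => renewal_due]; (ix) [citizen, age_verified => resident]; (xvi) [notify_finance, identity_verified => application_complete]; (xvii) [has_dependent => cond_7]. Adds tax_filed, renewal_due, resident, application_complete, cond_7.
Round 2: (vi) [application_complete => eligible_subsidy]; (viii) [tax_filed => means_tested]; (x) [resident, identity_verified => priority_flag]; (xv) [renewal_due, identity_verified => case_approved]. Adds eligible_subsidy, means_tested, priority_flag, case_approved.
Round 3: (iii) [case_approved, eligible_subsidy => address_verified]; (xiv) [notify_finance, eligible_subsidy => cond_1]. Adds address_verified, cond_1.
Round 4: (iv) [address_verified, means_tested => has_valid_id]; (xiii) [identity_verified, address_verified => cond_6]. Adds has_valid_id, cond_6.
Round 5: (v) [has_valid_id, priority_flag => household_head]. Adds household_head.
Fixed point reached. cond_3 is concluded only by (xii); (xii) needs cond_2 (never derived).

no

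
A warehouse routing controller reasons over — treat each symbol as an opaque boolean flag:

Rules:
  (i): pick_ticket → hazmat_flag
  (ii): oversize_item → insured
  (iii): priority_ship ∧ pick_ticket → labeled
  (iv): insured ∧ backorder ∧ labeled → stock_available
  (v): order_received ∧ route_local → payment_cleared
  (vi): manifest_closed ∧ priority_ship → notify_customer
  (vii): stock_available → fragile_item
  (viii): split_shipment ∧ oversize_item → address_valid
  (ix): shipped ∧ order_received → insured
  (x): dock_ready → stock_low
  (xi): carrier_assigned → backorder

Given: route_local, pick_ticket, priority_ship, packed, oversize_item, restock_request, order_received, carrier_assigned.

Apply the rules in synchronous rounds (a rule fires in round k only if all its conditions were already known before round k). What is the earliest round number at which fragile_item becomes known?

[1] (i) [pick_ticket → hazmat_flag]; (ii) [oversize_item → insured]; (iii) [priority_ship ∧ pick_ticket → labeled]; (v) [order_received ∧ route_local → payment_cleared]; (xi) [carrier_assigned → backorder]. ⇒ new: hazmat_flag, insured, labeled, payment_cleared, backorder.
[2] (iv) [insured ∧ backorder ∧ labeled → stock_available]. ⇒ new: stock_available.
[3] (vii) [stock_available → fragile_item]. ⇒ new: fragile_item.
fragile_item first appears in round 3.

3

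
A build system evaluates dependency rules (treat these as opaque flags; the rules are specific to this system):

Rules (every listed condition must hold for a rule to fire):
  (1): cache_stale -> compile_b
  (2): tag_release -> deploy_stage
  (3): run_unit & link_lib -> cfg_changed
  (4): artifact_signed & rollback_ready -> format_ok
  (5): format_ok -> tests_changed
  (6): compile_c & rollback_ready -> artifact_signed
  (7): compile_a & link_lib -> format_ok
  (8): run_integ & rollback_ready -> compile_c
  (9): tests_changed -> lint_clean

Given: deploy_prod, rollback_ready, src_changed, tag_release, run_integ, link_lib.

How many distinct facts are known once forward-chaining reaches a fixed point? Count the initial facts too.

[1] (2) [tag_release -> deploy_stage]; (8) [run_integ & rollback_ready -> compile_c]. ⇒ new: deploy_stage, compile_c.
[2] (6) [compile_c & rollback_ready -> artifact_signed]. ⇒ new: artifact_signed.
[3] (4) [artifact_signed & rollback_ready -> format_ok]. ⇒ new: format_ok.
[4] (5) [format_ok -> tests_changed]. ⇒ new: tests_changed.
[5] (9) [tests_changed -> lint_clean]. ⇒ new: lint_clean.
Closure: {artifact_signed, compile_c, deploy_prod, deploy_stage, format_ok, link_lib, lint_clean, rollback_ready, run_integ, src_changed, tag_release, tests_changed} — 12 facts.

12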